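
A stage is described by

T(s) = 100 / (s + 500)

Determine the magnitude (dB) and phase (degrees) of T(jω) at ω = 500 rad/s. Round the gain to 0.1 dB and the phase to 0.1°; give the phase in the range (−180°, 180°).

-17.0 dB, -45.0°

Substitute s = j500:
Numerator: 100 = 100 + j0
Denominator: (j500) + 500 = 500 + j500
|N| = √(100² + 0²) ≈ 100, ∠N ≈ 0.00°
|D| = √(500² + 500²) ≈ 707.11, ∠D ≈ 45.00°
|T| = 100 / 707.11 ≈ 0.14142
Gain = 20 log₁₀(0.14142) ≈ -16.99 dB
∠T = 0.00° − 45.00° = -45.00°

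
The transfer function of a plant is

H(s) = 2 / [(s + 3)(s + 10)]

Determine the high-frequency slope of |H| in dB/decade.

-40 dB/decade

Each pole contributes −20 dB/decade at high frequency; each zero contributes +20 dB/decade.
Net: 0 zero(s) − 2 pole(s) → -40 dB/decade.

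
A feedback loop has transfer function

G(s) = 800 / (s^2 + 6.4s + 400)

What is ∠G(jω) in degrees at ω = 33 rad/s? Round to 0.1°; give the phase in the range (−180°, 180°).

At s = jω = j33:
quadratic: (j33)² + 6.4·j33 + 400 = -689 + j211.2 → |·| ≈ 720.64, ∠ ≈ 162.96°
∠G = 0.00° − 162.96° = -162.96°

-163.0°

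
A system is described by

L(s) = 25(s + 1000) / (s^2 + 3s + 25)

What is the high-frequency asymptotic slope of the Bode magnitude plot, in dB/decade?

-20 dB/decade

Each pole contributes −20 dB/decade at high frequency; each zero contributes +20 dB/decade.
Net: 1 zero(s) − 2 pole(s) → -20 dB/decade.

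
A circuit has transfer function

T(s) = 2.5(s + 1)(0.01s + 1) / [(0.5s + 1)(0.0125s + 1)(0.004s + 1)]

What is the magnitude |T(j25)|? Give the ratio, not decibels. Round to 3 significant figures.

At ω = 25 rad/s:
zero (1 + j25·1) = 1 + j25 → |·| ≈ 25.02, ∠ ≈ 87.71°
zero (1 + j25·0.01) = 1 + j0.25 → |·| ≈ 1.0308, ∠ ≈ 14.04°
pole (1 + j25·0.5) = 1 + j12.5 → |·| ≈ 12.54, ∠ ≈ 85.43°
pole (1 + j25·0.0125) = 1 + j0.3125 → |·| ≈ 1.0477, ∠ ≈ 17.35°
pole (1 + j25·0.004) = 1 + j0.1 → |·| ≈ 1.005, ∠ ≈ 5.71°
|T| = 2.5 · 25.02 · 1.0308 / (12.54 · 1.0477 · 1.005) ≈ 4.8832

4.88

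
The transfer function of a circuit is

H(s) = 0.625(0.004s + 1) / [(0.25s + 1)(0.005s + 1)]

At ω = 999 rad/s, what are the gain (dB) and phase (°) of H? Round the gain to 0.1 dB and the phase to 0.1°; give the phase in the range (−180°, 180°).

-53.9 dB, -92.5°

At ω = 999 rad/s:
zero (1 + j999·0.004) = 1 + j3.996 → |·| ≈ 4.1192, ∠ ≈ 75.95°
pole (1 + j999·0.25) = 1 + j249.75 → |·| ≈ 249.75, ∠ ≈ 89.77°
pole (1 + j999·0.005) = 1 + j4.995 → |·| ≈ 5.0941, ∠ ≈ 78.68°
|H| = 0.625 · 4.1192 / (249.75 · 5.0941) ≈ 0.0020236
Gain = 20 log₁₀(0.0020236) ≈ -53.88 dB
∠H = (75.95°) − (89.77° + 78.68°) = -92.50°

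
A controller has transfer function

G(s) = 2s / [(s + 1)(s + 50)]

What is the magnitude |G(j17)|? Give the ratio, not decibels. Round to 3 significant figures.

At s = jω = j17:
zero at origin: s = j17 → |·| = 17, ∠ = 90.00°
pole (s+1): 1 + j17 → |·| = √(1²+17²) = √290 ≈ 17.029, ∠ = arctan(17/1) ≈ 86.63°
pole (s+50): 50 + j17 → |·| = √(50²+17²) = √2789 ≈ 52.811, ∠ = arctan(17/50) ≈ 18.78°
|G| = 2 · 17 / 899.32 ≈ 0.037806

0.0378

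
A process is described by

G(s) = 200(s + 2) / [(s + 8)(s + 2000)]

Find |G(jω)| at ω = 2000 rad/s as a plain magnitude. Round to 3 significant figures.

0.0707

At s = jω = j2000:
zero (s+2): 2 + j2000 → |·| = √(2²+2000²) = √4000004 ≈ 2000, ∠ = arctan(2000/2) ≈ 89.94°
pole (s+8): 8 + j2000 → |·| = √(8²+2000²) = √4000064 ≈ 2000, ∠ = arctan(2000/8) ≈ 89.77°
pole (s+2000): 2000 + j2000 → |·| = √(2000²+2000²) = √8000000 ≈ 2828.4, ∠ = arctan(2000/2000) ≈ 45.00°
|G| = 200 · 2000 / 5.6568e+06 ≈ 0.070711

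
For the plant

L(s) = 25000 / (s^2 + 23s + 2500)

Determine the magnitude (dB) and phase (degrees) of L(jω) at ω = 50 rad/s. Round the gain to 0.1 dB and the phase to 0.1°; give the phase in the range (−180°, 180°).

26.7 dB, -90.0°

At s = jω = j50:
quadratic: (j50)² + 23·j50 + 2500 = 0 + j1150 → |·| ≈ 1150, ∠ ≈ 90.00°
|L| = 25000 / 1150 ≈ 21.739
Gain = 20 log₁₀(21.739) ≈ 26.74 dB
∠L = 0.00° − 90.00° = -90.00°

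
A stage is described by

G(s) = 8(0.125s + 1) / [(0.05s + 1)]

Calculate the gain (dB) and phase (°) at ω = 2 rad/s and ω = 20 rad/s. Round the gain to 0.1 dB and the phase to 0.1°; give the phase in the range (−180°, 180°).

At ω = 2 rad/s:
zero (1 + j2·0.125) = 1 + j0.25 → |·| ≈ 1.0308, ∠ ≈ 14.04°
pole (1 + j2·0.05) = 1 + j0.1 → |·| ≈ 1.005, ∠ ≈ 5.71°
|G| = 8 · 1.0308 / (1.005) ≈ 8.2054
Gain = 20 log₁₀(8.2054) ≈ 18.28 dB
∠G = (14.04°) − (5.71°) = 8.33°

At ω = 20 rad/s:
zero (1 + j20·0.125) = 1 + j2.5 → |·| ≈ 2.6926, ∠ ≈ 68.20°
pole (1 + j20·0.05) = 1 + j1 → |·| ≈ 1.4142, ∠ ≈ 45.00°
|G| = 8 · 2.6926 / (1.4142) ≈ 15.232
Gain = 20 log₁₀(15.232) ≈ 23.66 dB
∠G = (68.20°) − (45.00°) = 23.20°

ω = 2: 18.3 dB, 8.3°; ω = 20: 23.7 dB, 23.2°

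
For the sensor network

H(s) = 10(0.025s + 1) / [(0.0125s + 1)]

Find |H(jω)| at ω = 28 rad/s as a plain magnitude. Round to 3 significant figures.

At ω = 28 rad/s:
zero (1 + j28·0.025) = 1 + j0.7 → |·| ≈ 1.2207, ∠ ≈ 34.99°
pole (1 + j28·0.0125) = 1 + j0.35 → |·| ≈ 1.0595, ∠ ≈ 19.29°
|H| = 10 · 1.2207 / (1.0595) ≈ 11.521

11.5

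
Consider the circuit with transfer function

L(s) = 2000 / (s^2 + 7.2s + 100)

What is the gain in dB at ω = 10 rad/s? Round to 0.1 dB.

28.9 dB

At s = jω = j10:
quadratic: (j10)² + 7.2·j10 + 100 = 0 + j72 → |·| ≈ 72, ∠ ≈ 90.00°
|L| = 2000 / 72 ≈ 27.778
Gain = 20 log₁₀(27.778) ≈ 28.87 dB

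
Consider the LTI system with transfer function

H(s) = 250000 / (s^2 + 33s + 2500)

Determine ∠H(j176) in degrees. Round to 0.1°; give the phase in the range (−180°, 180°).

-168.5°

At s = jω = j176:
quadratic: (j176)² + 33·j176 + 2500 = -28476 + j5808 → |·| ≈ 29062, ∠ ≈ 168.47°
∠H = 0.00° − 168.47° = -168.47°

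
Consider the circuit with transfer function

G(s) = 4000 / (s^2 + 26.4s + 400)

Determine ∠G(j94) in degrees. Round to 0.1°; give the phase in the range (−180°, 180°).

At s = jω = j94:
quadratic: (j94)² + 26.4·j94 + 400 = -8436 + j2481.6 → |·| ≈ 8793.4, ∠ ≈ 163.61°
∠G = 0.00° − 163.61° = -163.61°

-163.6°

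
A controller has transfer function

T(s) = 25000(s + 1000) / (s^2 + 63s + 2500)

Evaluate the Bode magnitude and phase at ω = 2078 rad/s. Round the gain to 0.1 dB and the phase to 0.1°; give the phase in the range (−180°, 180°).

At s = jω = j2078:
zero (s+1000): 1000 + j2078 → |·| = √(1000²+2078²) = √5318084 ≈ 2306.1, ∠ = arctan(2078/1000) ≈ 64.30°
quadratic: (j2078)² + 63·j2078 + 2500 = -4315584 + j130914 → |·| ≈ 4.3176e+06, ∠ ≈ 178.26°
|T| = 25000 · 2306.1 / 4.3176e+06 ≈ 13.353
Gain = 20 log₁₀(13.353) ≈ 22.51 dB
∠T = 64.30° − 178.26° = -113.96°

22.5 dB, -114.0°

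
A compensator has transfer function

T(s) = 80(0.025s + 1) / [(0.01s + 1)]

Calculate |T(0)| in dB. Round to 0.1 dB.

38.1 dB

T(0) = 80 · 1 / 1 = 80
20 log₁₀(80) ≈ 38.06 dB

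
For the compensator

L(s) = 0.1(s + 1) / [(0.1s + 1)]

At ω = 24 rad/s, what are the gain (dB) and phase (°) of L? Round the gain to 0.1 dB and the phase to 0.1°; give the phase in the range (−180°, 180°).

At ω = 24 rad/s:
zero (1 + j24·1) = 1 + j24 → |·| ≈ 24.021, ∠ ≈ 87.61°
pole (1 + j24·0.1) = 1 + j2.4 → |·| ≈ 2.6, ∠ ≈ 67.38°
|L| = 0.1 · 24.021 / (2.6) ≈ 0.92388
Gain = 20 log₁₀(0.92388) ≈ -0.69 dB
∠L = (87.61°) − (67.38°) = 20.23°

-0.7 dB, 20.2°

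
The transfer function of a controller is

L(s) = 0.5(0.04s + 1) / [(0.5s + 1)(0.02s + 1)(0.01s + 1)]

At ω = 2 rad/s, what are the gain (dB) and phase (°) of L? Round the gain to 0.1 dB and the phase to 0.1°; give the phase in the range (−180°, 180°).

At ω = 2 rad/s:
zero (1 + j2·0.04) = 1 + j0.08 → |·| ≈ 1.0032, ∠ ≈ 4.57°
pole (1 + j2·0.5) = 1 + j1 → |·| ≈ 1.4142, ∠ ≈ 45.00°
pole (1 + j2·0.02) = 1 + j0.04 → |·| ≈ 1.0008, ∠ ≈ 2.29°
pole (1 + j2·0.01) = 1 + j0.02 → |·| ≈ 1.0002, ∠ ≈ 1.15°
|L| = 0.5 · 1.0032 / (1.4142 · 1.0008 · 1.0002) ≈ 0.35433
Gain = 20 log₁₀(0.35433) ≈ -9.01 dB
∠L = (4.57°) − (45.00° + 2.29° + 1.15°) = -43.87°

-9.0 dB, -43.9°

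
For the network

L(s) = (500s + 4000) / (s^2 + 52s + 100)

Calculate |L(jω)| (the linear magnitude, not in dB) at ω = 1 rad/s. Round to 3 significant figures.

36.0

Substitute s = j1:
Numerator: 500(j1) + 4000 = 4000 + j500
Denominator: (j1)^2 + 52(j1) + 100 = 99 + j52
|N| = √(4000² + 500²) ≈ 4031.1, ∠N ≈ 7.13°
|D| = √(99² + 52²) ≈ 111.83, ∠D ≈ 27.71°
|L| = 4031.1 / 111.83 ≈ 36.047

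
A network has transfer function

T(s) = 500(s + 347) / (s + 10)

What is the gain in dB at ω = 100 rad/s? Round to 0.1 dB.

65.1 dB

At s = jω = j100:
zero (s+347): 347 + j100 → |·| = √(347²+100²) = √130409 ≈ 361.12, ∠ = arctan(100/347) ≈ 16.08°
pole (s+10): 10 + j100 → |·| = √(10²+100²) = √10100 ≈ 100.5, ∠ = arctan(100/10) ≈ 84.29°
|T| = 500 · 361.12 / 100.5 ≈ 1796.6
Gain = 20 log₁₀(1796.6) ≈ 65.09 dB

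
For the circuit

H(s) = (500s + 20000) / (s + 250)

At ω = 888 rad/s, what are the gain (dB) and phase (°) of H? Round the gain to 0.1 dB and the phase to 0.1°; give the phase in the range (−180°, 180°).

Substitute s = j888:
Numerator: 500(j888) + 20000 = 20000 + j444000
Denominator: (j888) + 250 = 250 + j888
|N| = √(20000² + 444000²) ≈ 4.4445e+05, ∠N ≈ 87.42°
|D| = √(250² + 888²) ≈ 922.52, ∠D ≈ 74.28°
|H| = 4.4445e+05 / 922.52 ≈ 481.78
Gain = 20 log₁₀(481.78) ≈ 53.66 dB
∠H = 87.42° − 74.28° = 13.14°

53.7 dB, 13.1°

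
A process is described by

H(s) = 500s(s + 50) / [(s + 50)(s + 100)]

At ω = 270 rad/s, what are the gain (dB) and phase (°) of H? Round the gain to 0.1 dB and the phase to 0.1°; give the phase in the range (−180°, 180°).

53.4 dB, 20.3°

At s = jω = j270:
zero (s+50): 50 + j270 → |·| = √(50²+270²) = √75400 ≈ 274.59, ∠ = arctan(270/50) ≈ 79.51°
zero at origin: s = j270 → |·| = 270, ∠ = 90.00°
pole (s+50): 50 + j270 → |·| = √(50²+270²) = √75400 ≈ 274.59, ∠ = arctan(270/50) ≈ 79.51°
pole (s+100): 100 + j270 → |·| = √(100²+270²) = √82900 ≈ 287.92, ∠ = arctan(270/100) ≈ 69.68°
|H| = 500 · 74139 / 79060 ≈ 468.88
Gain = 20 log₁₀(468.88) ≈ 53.42 dB
∠H = 169.51° − 149.19° = 20.32°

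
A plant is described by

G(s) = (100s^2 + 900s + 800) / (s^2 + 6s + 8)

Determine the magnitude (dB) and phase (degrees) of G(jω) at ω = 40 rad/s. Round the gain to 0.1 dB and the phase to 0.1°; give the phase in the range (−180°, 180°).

40.1 dB, -4.2°

Substitute s = j40:
Numerator: 100(j40)^2 + 900(j40) + 800 = -159200 + j36000
Denominator: (j40)^2 + 6(j40) + 8 = -1592 + j240
|N| = √(159200² + 36000²) ≈ 1.6322e+05, ∠N ≈ 167.26°
|D| = √(1592² + 240²) ≈ 1610, ∠D ≈ 171.43°
|G| = 1.6322e+05 / 1610 ≈ 101.38
Gain = 20 log₁₀(101.38) ≈ 40.12 dB
∠G = 167.26° − 171.43° = -4.17°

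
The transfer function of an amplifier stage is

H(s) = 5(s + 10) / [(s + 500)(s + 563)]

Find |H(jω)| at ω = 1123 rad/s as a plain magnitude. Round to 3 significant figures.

At s = jω = j1123:
zero (s+10): 10 + j1123 → |·| = √(10²+1123²) = √1261229 ≈ 1123, ∠ = arctan(1123/10) ≈ 89.49°
pole (s+500): 500 + j1123 → |·| = √(500²+1123²) = √1511129 ≈ 1229.3, ∠ = arctan(1123/500) ≈ 66.00°
pole (s+563): 563 + j1123 → |·| = √(563²+1123²) = √1578098 ≈ 1256.2, ∠ = arctan(1123/563) ≈ 63.37°
|H| = 5 · 1123 / 1.5442e+06 ≈ 0.0036362

0.00364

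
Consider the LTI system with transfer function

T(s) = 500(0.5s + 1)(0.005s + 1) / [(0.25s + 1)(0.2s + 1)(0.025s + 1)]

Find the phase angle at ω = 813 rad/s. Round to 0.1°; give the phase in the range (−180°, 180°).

At ω = 813 rad/s:
zero (1 + j813·0.5) = 1 + j406.5 → |·| ≈ 406.5, ∠ ≈ 89.86°
zero (1 + j813·0.005) = 1 + j4.065 → |·| ≈ 4.1862, ∠ ≈ 76.18°
pole (1 + j813·0.25) = 1 + j203.25 → |·| ≈ 203.25, ∠ ≈ 89.72°
pole (1 + j813·0.2) = 1 + j162.6 → |·| ≈ 162.6, ∠ ≈ 89.65°
pole (1 + j813·0.025) = 1 + j20.325 → |·| ≈ 20.35, ∠ ≈ 87.18°
∠T = (89.86° + 76.18°) − (89.72° + 89.65° + 87.18°) = -100.51°

-100.5°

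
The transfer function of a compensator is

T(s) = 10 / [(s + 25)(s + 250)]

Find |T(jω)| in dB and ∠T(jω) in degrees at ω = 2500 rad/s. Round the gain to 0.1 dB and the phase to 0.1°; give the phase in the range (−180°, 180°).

At s = jω = j2500:
pole (s+25): 25 + j2500 → |·| = √(25²+2500²) = √6250625 ≈ 2500.1, ∠ = arctan(2500/25) ≈ 89.43°
pole (s+250): 250 + j2500 → |·| = √(250²+2500²) = √6312500 ≈ 2512.5, ∠ = arctan(2500/250) ≈ 84.29°
|T| = 10 / 6.2815e+06 ≈ 1.592e-06
Gain = 20 log₁₀(1.592e-06) ≈ -115.96 dB
∠T = 0.00° − 173.72° = -173.72°

-116.0 dB, -173.7°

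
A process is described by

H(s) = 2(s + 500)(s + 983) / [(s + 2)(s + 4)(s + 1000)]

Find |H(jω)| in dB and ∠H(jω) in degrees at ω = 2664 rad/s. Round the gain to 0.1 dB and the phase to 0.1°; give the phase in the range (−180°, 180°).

At s = jω = j2664:
zero (s+500): 500 + j2664 → |·| = √(500²+2664²) = √7346896 ≈ 2710.5, ∠ = arctan(2664/500) ≈ 79.37°
zero (s+983): 983 + j2664 → |·| = √(983²+2664²) = √8063185 ≈ 2839.6, ∠ = arctan(2664/983) ≈ 69.75°
pole (s+2): 2 + j2664 → |·| = √(2²+2664²) = √7096900 ≈ 2664, ∠ = arctan(2664/2) ≈ 89.96°
pole (s+4): 4 + j2664 → |·| = √(4²+2664²) = √7096912 ≈ 2664, ∠ = arctan(2664/4) ≈ 89.91°
pole (s+1000): 1000 + j2664 → |·| = √(1000²+2664²) = √8096896 ≈ 2845.5, ∠ = arctan(2664/1000) ≈ 69.43°
|H| = 2 · 7.6967e+06 / 2.0194e+10 ≈ 0.00076228
Gain = 20 log₁₀(0.00076228) ≈ -62.36 dB
∠H = 149.12° − 249.30° = -100.18°

-62.4 dB, -100.2°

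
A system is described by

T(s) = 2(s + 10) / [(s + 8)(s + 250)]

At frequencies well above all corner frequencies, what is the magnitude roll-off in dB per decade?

-20 dB/decade

Each pole contributes −20 dB/decade at high frequency; each zero contributes +20 dB/decade.
Net: 1 zero(s) − 2 pole(s) → -20 dB/decade.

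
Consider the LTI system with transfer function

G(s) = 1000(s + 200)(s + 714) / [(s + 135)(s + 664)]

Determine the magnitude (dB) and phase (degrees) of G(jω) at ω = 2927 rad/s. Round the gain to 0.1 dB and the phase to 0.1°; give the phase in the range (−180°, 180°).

60.0 dB, -2.2°

At s = jω = j2927:
zero (s+200): 200 + j2927 → |·| = √(200²+2927²) = √8607329 ≈ 2933.8, ∠ = arctan(2927/200) ≈ 86.09°
zero (s+714): 714 + j2927 → |·| = √(714²+2927²) = √9077125 ≈ 3012.8, ∠ = arctan(2927/714) ≈ 76.29°
pole (s+135): 135 + j2927 → |·| = √(135²+2927²) = √8585554 ≈ 2930.1, ∠ = arctan(2927/135) ≈ 87.36°
pole (s+664): 664 + j2927 → |·| = √(664²+2927²) = √9008225 ≈ 3001.4, ∠ = arctan(2927/664) ≈ 77.22°
|G| = 1000 · 8.839e+06 / 8.7944e+06 ≈ 1005.1
Gain = 20 log₁₀(1005.1) ≈ 60.04 dB
∠G = 162.38° − 164.58° = -2.20°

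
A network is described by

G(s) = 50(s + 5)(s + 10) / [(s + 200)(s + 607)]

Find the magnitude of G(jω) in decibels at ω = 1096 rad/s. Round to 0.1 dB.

32.7 dB

At s = jω = j1096:
zero (s+5): 5 + j1096 → |·| = √(5²+1096²) = √1201241 ≈ 1096, ∠ = arctan(1096/5) ≈ 89.74°
zero (s+10): 10 + j1096 → |·| = √(10²+1096²) = √1201316 ≈ 1096, ∠ = arctan(1096/10) ≈ 89.48°
pole (s+200): 200 + j1096 → |·| = √(200²+1096²) = √1241216 ≈ 1114.1, ∠ = arctan(1096/200) ≈ 79.66°
pole (s+607): 607 + j1096 → |·| = √(607²+1096²) = √1569665 ≈ 1252.9, ∠ = arctan(1096/607) ≈ 61.02°
|G| = 50 · 1.2012e+06 / 1.3959e+06 ≈ 43.026
Gain = 20 log₁₀(43.026) ≈ 32.67 dB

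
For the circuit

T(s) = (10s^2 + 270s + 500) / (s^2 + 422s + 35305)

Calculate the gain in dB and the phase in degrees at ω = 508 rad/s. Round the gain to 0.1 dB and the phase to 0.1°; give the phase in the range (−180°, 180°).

Substitute s = j508:
Numerator: 10(j508)^2 + 270(j508) + 500 = -2580140 + j137160
Denominator: (j508)^2 + 422(j508) + 35305 = -222759 + j214376
|N| = √(2580140² + 137160²) ≈ 2.5838e+06, ∠N ≈ 176.96°
|D| = √(222759² + 214376²) ≈ 3.0916e+05, ∠D ≈ 136.10°
|T| = 2.5838e+06 / 3.0916e+05 ≈ 8.3575
Gain = 20 log₁₀(8.3575) ≈ 18.44 dB
∠T = 176.96° − 136.10° = 40.86°

18.4 dB, 40.9°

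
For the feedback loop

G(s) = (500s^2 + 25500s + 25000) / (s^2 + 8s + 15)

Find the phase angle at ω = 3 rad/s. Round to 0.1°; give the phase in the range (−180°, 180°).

-1.0°

Substitute s = j3:
Numerator: 500(j3)^2 + 25500(j3) + 25000 = 20500 + j76500
Denominator: (j3)^2 + 8(j3) + 15 = 6 + j24
|N| = √(20500² + 76500²) ≈ 79199, ∠N ≈ 75.00°
|D| = √(6² + 24²) ≈ 24.739, ∠D ≈ 75.96°
∠G = 75.00° − 75.96° = -0.96°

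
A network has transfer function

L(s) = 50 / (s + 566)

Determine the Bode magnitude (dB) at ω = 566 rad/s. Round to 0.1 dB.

Substitute s = j566:
Numerator: 50 = 50 + j0
Denominator: (j566) + 566 = 566 + j566
|N| = √(50² + 0²) ≈ 50, ∠N ≈ 0.00°
|D| = √(566² + 566²) ≈ 800.44, ∠D ≈ 45.00°
|L| = 50 / 800.44 ≈ 0.062466
Gain = 20 log₁₀(0.062466) ≈ -24.09 dB

-24.1 dB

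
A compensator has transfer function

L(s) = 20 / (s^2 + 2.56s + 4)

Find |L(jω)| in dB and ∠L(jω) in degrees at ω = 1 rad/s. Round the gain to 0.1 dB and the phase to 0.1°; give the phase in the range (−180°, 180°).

At s = jω = j1:
quadratic: (j1)² + 2.56·j1 + 4 = 3 + j2.56 → |·| ≈ 3.9438, ∠ ≈ 40.48°
|L| = 20 / 3.9438 ≈ 5.0713
Gain = 20 log₁₀(5.0713) ≈ 14.10 dB
∠L = 0.00° − 40.48° = -40.48°

14.1 dB, -40.5°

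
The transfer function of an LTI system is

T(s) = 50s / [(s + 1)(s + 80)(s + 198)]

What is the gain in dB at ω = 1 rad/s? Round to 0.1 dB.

At s = jω = j1:
zero at origin: s = j1 → |·| = 1, ∠ = 90.00°
pole (s+1): 1 + j1 → |·| = √(1²+1²) = √2 ≈ 1.4142, ∠ = arctan(1/1) ≈ 45.00°
pole (s+80): 80 + j1 → |·| = √(80²+1²) = √6401 ≈ 80.006, ∠ = arctan(1/80) ≈ 0.72°
pole (s+198): 198 + j1 → |·| = √(198²+1²) = √39205 ≈ 198, ∠ = arctan(1/198) ≈ 0.29°
|T| = 50 · 1 / 22403 ≈ 0.0022318
Gain = 20 log₁₀(0.0022318) ≈ -53.03 dB

-53.0 dB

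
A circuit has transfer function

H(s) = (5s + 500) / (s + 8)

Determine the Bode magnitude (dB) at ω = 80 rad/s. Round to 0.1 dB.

18.0 dB

Substitute s = j80:
Numerator: 5(j80) + 500 = 500 + j400
Denominator: (j80) + 8 = 8 + j80
|N| = √(500² + 400²) ≈ 640.31, ∠N ≈ 38.66°
|D| = √(8² + 80²) ≈ 80.399, ∠D ≈ 84.29°
|H| = 640.31 / 80.399 ≈ 7.9642
Gain = 20 log₁₀(7.9642) ≈ 18.02 dB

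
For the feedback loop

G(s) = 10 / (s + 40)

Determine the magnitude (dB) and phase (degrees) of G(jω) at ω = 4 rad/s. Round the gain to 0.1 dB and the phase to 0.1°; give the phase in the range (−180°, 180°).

Substitute s = j4:
Numerator: 10 = 10 + j0
Denominator: (j4) + 40 = 40 + j4
|N| = √(10² + 0²) ≈ 10, ∠N ≈ 0.00°
|D| = √(40² + 4²) ≈ 40.2, ∠D ≈ 5.71°
|G| = 10 / 40.2 ≈ 0.24876
Gain = 20 log₁₀(0.24876) ≈ -12.08 dB
∠G = 0.00° − 5.71° = -5.71°

-12.1 dB, -5.7°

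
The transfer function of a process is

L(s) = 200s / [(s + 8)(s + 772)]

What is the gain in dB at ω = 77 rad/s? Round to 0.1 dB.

-11.8 dB

At s = jω = j77:
zero at origin: s = j77 → |·| = 77, ∠ = 90.00°
pole (s+8): 8 + j77 → |·| = √(8²+77²) = √5993 ≈ 77.414, ∠ = arctan(77/8) ≈ 84.07°
pole (s+772): 772 + j77 → |·| = √(772²+77²) = √601913 ≈ 775.83, ∠ = arctan(77/772) ≈ 5.70°
|L| = 200 · 77 / 60060 ≈ 0.25641
Gain = 20 log₁₀(0.25641) ≈ -11.82 dB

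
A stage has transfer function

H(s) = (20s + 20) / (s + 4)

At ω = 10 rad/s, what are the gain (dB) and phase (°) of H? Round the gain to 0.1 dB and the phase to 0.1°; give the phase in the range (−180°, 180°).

Substitute s = j10:
Numerator: 20(j10) + 20 = 20 + j200
Denominator: (j10) + 4 = 4 + j10
|N| = √(20² + 200²) ≈ 201, ∠N ≈ 84.29°
|D| = √(4² + 10²) ≈ 10.77, ∠D ≈ 68.20°
|H| = 201 / 10.77 ≈ 18.663
Gain = 20 log₁₀(18.663) ≈ 25.42 dB
∠H = 84.29° − 68.20° = 16.09°

25.4 dB, 16.1°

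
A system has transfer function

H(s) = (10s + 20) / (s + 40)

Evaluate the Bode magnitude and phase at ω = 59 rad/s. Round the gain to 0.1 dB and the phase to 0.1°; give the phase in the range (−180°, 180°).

18.4 dB, 32.2°

Substitute s = j59:
Numerator: 10(j59) + 20 = 20 + j590
Denominator: (j59) + 40 = 40 + j59
|N| = √(20² + 590²) ≈ 590.34, ∠N ≈ 88.06°
|D| = √(40² + 59²) ≈ 71.281, ∠D ≈ 55.86°
|H| = 590.34 / 71.281 ≈ 8.2819
Gain = 20 log₁₀(8.2819) ≈ 18.36 dB
∠H = 88.06° − 55.86° = 32.20°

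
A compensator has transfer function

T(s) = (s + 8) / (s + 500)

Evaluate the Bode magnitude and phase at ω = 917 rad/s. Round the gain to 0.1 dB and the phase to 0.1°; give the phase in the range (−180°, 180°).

At s = jω = j917:
zero (s+8): 8 + j917 → |·| = √(8²+917²) = √840953 ≈ 917.03, ∠ = arctan(917/8) ≈ 89.50°
pole (s+500): 500 + j917 → |·| = √(500²+917²) = √1090889 ≈ 1044.5, ∠ = arctan(917/500) ≈ 61.40°
|T| = 1 · 917.03 / 1044.5 ≈ 0.87796
Gain = 20 log₁₀(0.87796) ≈ -1.13 dB
∠T = 89.50° − 61.40° = 28.10°

-1.1 dB, 28.1°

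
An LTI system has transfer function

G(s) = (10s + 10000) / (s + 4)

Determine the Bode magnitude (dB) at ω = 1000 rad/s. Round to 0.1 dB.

Substitute s = j1000:
Numerator: 10(j1000) + 10000 = 10000 + j10000
Denominator: (j1000) + 4 = 4 + j1000
|N| = √(10000² + 10000²) ≈ 14142, ∠N ≈ 45.00°
|D| = √(4² + 1000²) ≈ 1000, ∠D ≈ 89.77°
|G| = 14142 / 1000 ≈ 14.142
Gain = 20 log₁₀(14.142) ≈ 23.01 dB

23.0 dB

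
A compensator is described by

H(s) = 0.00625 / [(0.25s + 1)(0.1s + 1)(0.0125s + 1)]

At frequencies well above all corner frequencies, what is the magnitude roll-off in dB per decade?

Each pole contributes −20 dB/decade at high frequency; each zero contributes +20 dB/decade.
Net: 0 zero(s) − 3 pole(s) → -60 dB/decade.

-60 dB/decade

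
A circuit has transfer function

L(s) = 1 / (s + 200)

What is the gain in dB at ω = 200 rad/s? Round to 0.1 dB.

-49.0 dB

At s = jω = j200:
pole (s+200): 200 + j200 → |·| = √(200²+200²) = √80000 ≈ 282.84, ∠ = arctan(200/200) ≈ 45.00°
|L| = 1 / 282.84 ≈ 0.0035356
Gain = 20 log₁₀(0.0035356) ≈ -49.03 dB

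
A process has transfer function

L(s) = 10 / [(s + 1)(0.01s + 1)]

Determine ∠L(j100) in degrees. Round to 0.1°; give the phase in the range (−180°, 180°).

-134.4°

At ω = 100 rad/s:
pole (1 + j100·1) = 1 + j100 → |·| ≈ 100, ∠ ≈ 89.43°
pole (1 + j100·0.01) = 1 + j1 → |·| ≈ 1.4142, ∠ ≈ 45.00°
∠L = (0°) − (89.43° + 45.00°) = -134.43°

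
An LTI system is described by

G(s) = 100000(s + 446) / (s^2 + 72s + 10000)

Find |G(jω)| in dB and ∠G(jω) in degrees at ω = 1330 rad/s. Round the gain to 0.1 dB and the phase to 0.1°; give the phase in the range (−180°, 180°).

At s = jω = j1330:
zero (s+446): 446 + j1330 → |·| = √(446²+1330²) = √1967816 ≈ 1402.8, ∠ = arctan(1330/446) ≈ 71.46°
quadratic: (j1330)² + 72·j1330 + 10000 = -1758900 + j95760 → |·| ≈ 1.7615e+06, ∠ ≈ 176.88°
|G| = 100000 · 1402.8 / 1.7615e+06 ≈ 79.637
Gain = 20 log₁₀(79.637) ≈ 38.02 dB
∠G = 71.46° − 176.88° = -105.42°

38.0 dB, -105.4°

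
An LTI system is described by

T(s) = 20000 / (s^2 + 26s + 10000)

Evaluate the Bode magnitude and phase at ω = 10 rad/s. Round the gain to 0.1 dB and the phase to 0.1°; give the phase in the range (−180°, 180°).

At s = jω = j10:
quadratic: (j10)² + 26·j10 + 10000 = 9900 + j260 → |·| ≈ 9903.4, ∠ ≈ 1.50°
|T| = 20000 / 9903.4 ≈ 2.0195
Gain = 20 log₁₀(2.0195) ≈ 6.10 dB
∠T = 0.00° − 1.50° = -1.50°

6.1 dB, -1.5°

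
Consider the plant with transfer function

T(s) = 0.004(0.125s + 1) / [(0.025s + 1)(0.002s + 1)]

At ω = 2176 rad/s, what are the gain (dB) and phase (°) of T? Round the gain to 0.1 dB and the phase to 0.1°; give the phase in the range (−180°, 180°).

At ω = 2176 rad/s:
zero (1 + j2176·0.125) = 1 + j272 → |·| ≈ 272, ∠ ≈ 89.79°
pole (1 + j2176·0.025) = 1 + j54.4 → |·| ≈ 54.409, ∠ ≈ 88.95°
pole (1 + j2176·0.002) = 1 + j4.352 → |·| ≈ 4.4654, ∠ ≈ 77.06°
|T| = 0.004 · 272 / (54.409 · 4.4654) ≈ 0.0044781
Gain = 20 log₁₀(0.0044781) ≈ -46.98 dB
∠T = (89.79°) − (88.95° + 77.06°) = -76.22°

-47.0 dB, -76.2°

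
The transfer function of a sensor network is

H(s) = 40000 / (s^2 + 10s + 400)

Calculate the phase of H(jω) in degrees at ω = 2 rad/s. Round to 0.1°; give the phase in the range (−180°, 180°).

-2.9°

At s = jω = j2:
quadratic: (j2)² + 10·j2 + 400 = 396 + j20 → |·| ≈ 396.5, ∠ ≈ 2.89°
∠H = 0.00° − 2.89° = -2.89°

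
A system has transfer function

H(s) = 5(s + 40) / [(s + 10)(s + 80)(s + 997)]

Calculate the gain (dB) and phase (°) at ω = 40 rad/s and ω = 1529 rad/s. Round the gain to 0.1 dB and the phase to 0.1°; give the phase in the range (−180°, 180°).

At s = jω = j40:
zero (s+40): 40 + j40 → |·| = √(40²+40²) = √3200 ≈ 56.569, ∠ = arctan(40/40) ≈ 45.00°
pole (s+10): 10 + j40 → |·| = √(10²+40²) = √1700 ≈ 41.231, ∠ = arctan(40/10) ≈ 75.96°
pole (s+80): 80 + j40 → |·| = √(80²+40²) = √8000 ≈ 89.443, ∠ = arctan(40/80) ≈ 26.57°
pole (s+997): 997 + j40 → |·| = √(997²+40²) = √995609 ≈ 997.8, ∠ = arctan(40/997) ≈ 2.30°
|H| = 5 · 56.569 / 3.6797e+06 ≈ 7.6866e-05
Gain = 20 log₁₀(7.6866e-05) ≈ -82.29 dB
∠H = 45.00° − 104.83° = -59.83°

At s = jω = j1529:
zero (s+40): 40 + j1529 → |·| = √(40²+1529²) = √2339441 ≈ 1529.5, ∠ = arctan(1529/40) ≈ 88.50°
pole (s+10): 10 + j1529 → |·| = √(10²+1529²) = √2337941 ≈ 1529, ∠ = arctan(1529/10) ≈ 89.63°
pole (s+80): 80 + j1529 → |·| = √(80²+1529²) = √2344241 ≈ 1531.1, ∠ = arctan(1529/80) ≈ 87.00°
pole (s+997): 997 + j1529 → |·| = √(997²+1529²) = √3331850 ≈ 1825.3, ∠ = arctan(1529/997) ≈ 56.89°
|H| = 5 · 1529.5 / 4.2731e+09 ≈ 1.7897e-06
Gain = 20 log₁₀(1.7897e-06) ≈ -114.94 dB
∠H = 88.50° − 233.52° = -145.02°

ω = 40: -82.3 dB, -59.8°; ω = 1529: -114.9 dB, -145.0°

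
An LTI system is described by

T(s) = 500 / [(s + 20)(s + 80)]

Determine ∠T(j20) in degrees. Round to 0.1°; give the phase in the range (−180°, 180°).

-59.0°

At s = jω = j20:
pole (s+20): 20 + j20 → |·| = √(20²+20²) = √800 ≈ 28.284, ∠ = arctan(20/20) ≈ 45.00°
pole (s+80): 80 + j20 → |·| = √(80²+20²) = √6800 ≈ 82.462, ∠ = arctan(20/80) ≈ 14.04°
∠T = 0.00° − 59.04° = -59.04°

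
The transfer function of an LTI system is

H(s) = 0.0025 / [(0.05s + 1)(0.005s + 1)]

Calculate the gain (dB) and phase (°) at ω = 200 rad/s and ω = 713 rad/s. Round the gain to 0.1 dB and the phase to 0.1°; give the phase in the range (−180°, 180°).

At ω = 200 rad/s:
pole (1 + j200·0.05) = 1 + j10 → |·| ≈ 10.05, ∠ ≈ 84.29°
pole (1 + j200·0.005) = 1 + j1 → |·| ≈ 1.4142, ∠ ≈ 45.00°
|H| = 0.0025 · 1 / (10.05 · 1.4142) ≈ 0.0001759
Gain = 20 log₁₀(0.0001759) ≈ -75.09 dB
∠H = (0°) − (84.29° + 45.00°) = -129.29°

At ω = 713 rad/s:
pole (1 + j713·0.05) = 1 + j35.65 → |·| ≈ 35.664, ∠ ≈ 88.39°
pole (1 + j713·0.005) = 1 + j3.565 → |·| ≈ 3.7026, ∠ ≈ 74.33°
|H| = 0.0025 · 1 / (35.664 · 3.7026) ≈ 1.8932e-05
Gain = 20 log₁₀(1.8932e-05) ≈ -94.46 dB
∠H = (0°) − (88.39° + 74.33°) = -162.72°

ω = 200: -75.1 dB, -129.3°; ω = 713: -94.5 dB, -162.7°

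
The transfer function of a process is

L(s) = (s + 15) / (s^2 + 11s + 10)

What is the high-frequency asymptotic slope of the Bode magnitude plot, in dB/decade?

Each pole contributes −20 dB/decade at high frequency; each zero contributes +20 dB/decade.
Net: 1 zero(s) − 2 pole(s) → -20 dB/decade.

-20 dB/decade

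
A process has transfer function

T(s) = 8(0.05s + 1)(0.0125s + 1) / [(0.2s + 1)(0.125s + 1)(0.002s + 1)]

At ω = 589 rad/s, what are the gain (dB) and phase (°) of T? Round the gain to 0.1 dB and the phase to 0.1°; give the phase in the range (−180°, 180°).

At ω = 589 rad/s:
zero (1 + j589·0.05) = 1 + j29.45 → |·| ≈ 29.467, ∠ ≈ 88.06°
zero (1 + j589·0.0125) = 1 + j7.3625 → |·| ≈ 7.4301, ∠ ≈ 82.27°
pole (1 + j589·0.2) = 1 + j117.8 → |·| ≈ 117.8, ∠ ≈ 89.51°
pole (1 + j589·0.125) = 1 + j73.625 → |·| ≈ 73.632, ∠ ≈ 89.22°
pole (1 + j589·0.002) = 1 + j1.178 → |·| ≈ 1.5452, ∠ ≈ 49.67°
|T| = 8 · 29.467 · 7.4301 / (117.8 · 73.632 · 1.5452) ≈ 0.13068
Gain = 20 log₁₀(0.13068) ≈ -17.68 dB
∠T = (88.06° + 82.27°) − (89.51° + 89.22° + 49.67°) = -58.07°

-17.7 dB, -58.1°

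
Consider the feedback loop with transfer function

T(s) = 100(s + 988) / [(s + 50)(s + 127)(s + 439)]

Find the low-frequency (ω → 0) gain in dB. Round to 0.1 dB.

-29.0 dB

T(0) = 100·988 / (50·127·439) ≈ 0.035442
20 log₁₀(0.035442) ≈ -29.01 dB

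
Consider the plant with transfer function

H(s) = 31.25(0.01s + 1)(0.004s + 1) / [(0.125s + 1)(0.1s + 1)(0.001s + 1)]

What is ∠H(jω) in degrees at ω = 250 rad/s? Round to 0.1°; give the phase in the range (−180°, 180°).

At ω = 250 rad/s:
zero (1 + j250·0.01) = 1 + j2.5 → |·| ≈ 2.6926, ∠ ≈ 68.20°
zero (1 + j250·0.004) = 1 + j1 → |·| ≈ 1.4142, ∠ ≈ 45.00°
pole (1 + j250·0.125) = 1 + j31.25 → |·| ≈ 31.266, ∠ ≈ 88.17°
pole (1 + j250·0.1) = 1 + j25 → |·| ≈ 25.02, ∠ ≈ 87.71°
pole (1 + j250·0.001) = 1 + j0.25 → |·| ≈ 1.0308, ∠ ≈ 14.04°
∠H = (68.20° + 45.00°) − (88.17° + 87.71° + 14.04°) = -76.72°

-76.7°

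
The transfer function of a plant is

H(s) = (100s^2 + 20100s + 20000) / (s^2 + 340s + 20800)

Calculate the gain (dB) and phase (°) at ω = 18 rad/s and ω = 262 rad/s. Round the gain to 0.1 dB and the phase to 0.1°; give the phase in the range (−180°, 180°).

Substitute s = j18:
Numerator: 100(j18)^2 + 20100(j18) + 20000 = -12400 + j361800
Denominator: (j18)^2 + 340(j18) + 20800 = 20476 + j6120
|N| = √(12400² + 361800²) ≈ 3.6201e+05, ∠N ≈ 91.96°
|D| = √(20476² + 6120²) ≈ 21371, ∠D ≈ 16.64°
|H| = 3.6201e+05 / 21371 ≈ 16.939
Gain = 20 log₁₀(16.939) ≈ 24.58 dB
∠H = 91.96° − 16.64° = 75.32°

Substitute s = j262:
Numerator: 100(j262)^2 + 20100(j262) + 20000 = -6844400 + j5266200
Denominator: (j262)^2 + 340(j262) + 20800 = -47844 + j89080
|N| = √(6844400² + 5266200²) ≈ 8.6359e+06, ∠N ≈ 142.42°
|D| = √(47844² + 89080²) ≈ 1.0112e+05, ∠D ≈ 118.24°
|H| = 8.6359e+06 / 1.0112e+05 ≈ 85.402
Gain = 20 log₁₀(85.402) ≈ 38.63 dB
∠H = 142.42° − 118.24° = 24.18°

ω = 18: 24.6 dB, 75.3°; ω = 262: 38.6 dB, 24.2°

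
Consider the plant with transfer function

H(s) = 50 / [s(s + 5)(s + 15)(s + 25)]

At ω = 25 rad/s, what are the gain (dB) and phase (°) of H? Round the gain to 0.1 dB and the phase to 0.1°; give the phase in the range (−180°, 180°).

-82.4 dB, 87.3°

At s = jω = j25:
pole (s+5): 5 + j25 → |·| = √(5²+25²) = √650 ≈ 25.495, ∠ = arctan(25/5) ≈ 78.69°
pole (s+15): 15 + j25 → |·| = √(15²+25²) = √850 ≈ 29.155, ∠ = arctan(25/15) ≈ 59.04°
pole (s+25): 25 + j25 → |·| = √(25²+25²) = √1250 ≈ 35.355, ∠ = arctan(25/25) ≈ 45.00°
pole at origin: |s| = 25, ∠ = 90.00° (in denominator)
|H| = 50 / 6.5699e+05 ≈ 7.6105e-05
Gain = 20 log₁₀(7.6105e-05) ≈ -82.37 dB
∠H = 0.00° − 272.73° = -272.73° ≡ 87.27° (principal value)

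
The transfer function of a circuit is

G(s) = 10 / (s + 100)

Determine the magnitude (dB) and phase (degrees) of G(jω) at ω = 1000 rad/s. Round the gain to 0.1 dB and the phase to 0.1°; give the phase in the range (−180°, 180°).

At s = jω = j1000:
pole (s+100): 100 + j1000 → |·| = √(100²+1000²) = √1010000 ≈ 1005, ∠ = arctan(1000/100) ≈ 84.29°
|G| = 10 / 1005 ≈ 0.0099502
Gain = 20 log₁₀(0.0099502) ≈ -40.04 dB
∠G = 0.00° − 84.29° = -84.29°

-40.0 dB, -84.3°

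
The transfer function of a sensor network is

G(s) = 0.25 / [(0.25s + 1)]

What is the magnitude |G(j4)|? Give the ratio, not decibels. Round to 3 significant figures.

0.177

At ω = 4 rad/s:
pole (1 + j4·0.25) = 1 + j1 → |·| ≈ 1.4142, ∠ ≈ 45.00°
|G| = 0.25 · 1 / (1.4142) ≈ 0.17678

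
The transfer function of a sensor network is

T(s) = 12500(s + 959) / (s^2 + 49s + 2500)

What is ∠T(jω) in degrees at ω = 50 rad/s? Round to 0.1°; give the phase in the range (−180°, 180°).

At s = jω = j50:
zero (s+959): 959 + j50 → |·| = √(959²+50²) = √922181 ≈ 960.3, ∠ = arctan(50/959) ≈ 2.98°
quadratic: (j50)² + 49·j50 + 2500 = 0 + j2450 → |·| ≈ 2450, ∠ ≈ 90.00°
∠T = 2.98° − 90.00° = -87.02°

-87.0°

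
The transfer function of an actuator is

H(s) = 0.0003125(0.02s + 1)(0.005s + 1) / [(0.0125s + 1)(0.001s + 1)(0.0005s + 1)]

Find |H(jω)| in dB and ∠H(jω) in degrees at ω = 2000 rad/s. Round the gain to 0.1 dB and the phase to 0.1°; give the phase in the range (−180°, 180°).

-56.0 dB, -23.3°

At ω = 2000 rad/s:
zero (1 + j2000·0.02) = 1 + j40 → |·| ≈ 40.012, ∠ ≈ 88.57°
zero (1 + j2000·0.005) = 1 + j10 → |·| ≈ 10.05, ∠ ≈ 84.29°
pole (1 + j2000·0.0125) = 1 + j25 → |·| ≈ 25.02, ∠ ≈ 87.71°
pole (1 + j2000·0.001) = 1 + j2 → |·| ≈ 2.2361, ∠ ≈ 63.43°
pole (1 + j2000·0.0005) = 1 + j1 → |·| ≈ 1.4142, ∠ ≈ 45.00°
|H| = 0.0003125 · 40.012 · 10.05 / (25.02 · 2.2361 · 1.4142) ≈ 0.0015882
Gain = 20 log₁₀(0.0015882) ≈ -55.98 dB
∠H = (88.57° + 84.29°) − (87.71° + 63.43° + 45.00°) = -23.28°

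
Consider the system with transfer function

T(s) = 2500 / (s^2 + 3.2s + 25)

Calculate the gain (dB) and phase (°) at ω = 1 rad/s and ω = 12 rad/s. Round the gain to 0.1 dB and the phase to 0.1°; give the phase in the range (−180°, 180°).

ω = 1: 40.3 dB, -7.6°; ω = 12: 26.0 dB, -162.1°

At s = jω = j1:
quadratic: (j1)² + 3.2·j1 + 25 = 24 + j3.2 → |·| ≈ 24.212, ∠ ≈ 7.59°
|T| = 2500 / 24.212 ≈ 103.25
Gain = 20 log₁₀(103.25) ≈ 40.28 dB
∠T = 0.00° − 7.59° = -7.59°

At s = jω = j12:
quadratic: (j12)² + 3.2·j12 + 25 = -119 + j38.4 → |·| ≈ 125.04, ∠ ≈ 162.12°
|T| = 2500 / 125.04 ≈ 19.994
Gain = 20 log₁₀(19.994) ≈ 26.02 dB
∠T = 0.00° − 162.12° = -162.12°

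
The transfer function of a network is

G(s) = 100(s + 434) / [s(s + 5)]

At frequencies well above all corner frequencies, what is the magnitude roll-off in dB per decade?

Each pole contributes −20 dB/decade at high frequency; each zero contributes +20 dB/decade.
Net: 1 zero(s) − 2 pole(s) → -20 dB/decade.

-20 dB/decade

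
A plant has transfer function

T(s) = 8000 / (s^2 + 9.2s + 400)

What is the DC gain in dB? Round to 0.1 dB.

26.0 dB

T(0) = 8000 / 400 = 20
20 log₁₀(20) ≈ 26.02 dB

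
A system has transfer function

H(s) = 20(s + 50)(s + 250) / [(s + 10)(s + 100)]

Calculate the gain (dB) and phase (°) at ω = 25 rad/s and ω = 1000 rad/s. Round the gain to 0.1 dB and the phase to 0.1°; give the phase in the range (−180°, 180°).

At s = jω = j25:
zero (s+50): 50 + j25 → |·| = √(50²+25²) = √3125 ≈ 55.902, ∠ = arctan(25/50) ≈ 26.57°
zero (s+250): 250 + j25 → |·| = √(250²+25²) = √63125 ≈ 251.25, ∠ = arctan(25/250) ≈ 5.71°
pole (s+10): 10 + j25 → |·| = √(10²+25²) = √725 ≈ 26.926, ∠ = arctan(25/10) ≈ 68.20°
pole (s+100): 100 + j25 → |·| = √(100²+25²) = √10625 ≈ 103.08, ∠ = arctan(25/100) ≈ 14.04°
|H| = 20 · 14045 / 2775.5 ≈ 101.21
Gain = 20 log₁₀(101.21) ≈ 40.10 dB
∠H = 32.28° − 82.24° = -49.96°

At s = jω = j1000:
zero (s+50): 50 + j1000 → |·| = √(50²+1000²) = √1002500 ≈ 1001.2, ∠ = arctan(1000/50) ≈ 87.14°
zero (s+250): 250 + j1000 → |·| = √(250²+1000²) = √1062500 ≈ 1030.8, ∠ = arctan(1000/250) ≈ 75.96°
pole (s+10): 10 + j1000 → |·| = √(10²+1000²) = √1000100 ≈ 1000, ∠ = arctan(1000/10) ≈ 89.43°
pole (s+100): 100 + j1000 → |·| = √(100²+1000²) = √1010000 ≈ 1005, ∠ = arctan(1000/100) ≈ 84.29°
|H| = 20 · 1.032e+06 / 1.005e+06 ≈ 20.537
Gain = 20 log₁₀(20.537) ≈ 26.25 dB
∠H = 163.10° − 173.72° = -10.62°

ω = 25: 40.1 dB, -50.0°; ω = 1000: 26.3 dB, -10.6°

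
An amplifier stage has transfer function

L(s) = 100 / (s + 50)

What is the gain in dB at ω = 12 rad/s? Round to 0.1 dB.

Substitute s = j12:
Numerator: 100 = 100 + j0
Denominator: (j12) + 50 = 50 + j12
|N| = √(100² + 0²) ≈ 100, ∠N ≈ 0.00°
|D| = √(50² + 12²) ≈ 51.42, ∠D ≈ 13.50°
|L| = 100 / 51.42 ≈ 1.9448
Gain = 20 log₁₀(1.9448) ≈ 5.78 dB

5.8 dB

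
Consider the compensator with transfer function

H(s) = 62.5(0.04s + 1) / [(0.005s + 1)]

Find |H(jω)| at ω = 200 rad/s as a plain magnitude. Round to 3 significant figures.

At ω = 200 rad/s:
zero (1 + j200·0.04) = 1 + j8 → |·| ≈ 8.0623, ∠ ≈ 82.87°
pole (1 + j200·0.005) = 1 + j1 → |·| ≈ 1.4142, ∠ ≈ 45.00°
|H| = 62.5 · 8.0623 / (1.4142) ≈ 356.31

356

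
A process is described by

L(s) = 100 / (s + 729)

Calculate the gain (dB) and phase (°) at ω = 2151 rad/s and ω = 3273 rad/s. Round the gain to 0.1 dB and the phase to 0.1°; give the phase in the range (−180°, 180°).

ω = 2151: -27.1 dB, -71.3°; ω = 3273: -30.5 dB, -77.4°

Substitute s = j2151:
Numerator: 100 = 100 + j0
Denominator: (j2151) + 729 = 729 + j2151
|N| = √(100² + 0²) ≈ 100, ∠N ≈ 0.00°
|D| = √(729² + 2151²) ≈ 2271.2, ∠D ≈ 71.28°
|L| = 100 / 2271.2 ≈ 0.04403
Gain = 20 log₁₀(0.04403) ≈ -27.13 dB
∠L = 0.00° − 71.28° = -71.28°

Substitute s = j3273:
Numerator: 100 = 100 + j0
Denominator: (j3273) + 729 = 729 + j3273
|N| = √(100² + 0²) ≈ 100, ∠N ≈ 0.00°
|D| = √(729² + 3273²) ≈ 3353.2, ∠D ≈ 77.44°
|L| = 100 / 3353.2 ≈ 0.029822
Gain = 20 log₁₀(0.029822) ≈ -30.51 dB
∠L = 0.00° − 77.44° = -77.44°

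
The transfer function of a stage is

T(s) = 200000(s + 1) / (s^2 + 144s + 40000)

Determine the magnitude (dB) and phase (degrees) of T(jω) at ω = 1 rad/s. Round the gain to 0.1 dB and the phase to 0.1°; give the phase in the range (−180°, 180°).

17.0 dB, 44.8°

At s = jω = j1:
zero (s+1): 1 + j1 → |·| = √(1²+1²) = √2 ≈ 1.4142, ∠ = arctan(1/1) ≈ 45.00°
quadratic: (j1)² + 144·j1 + 40000 = 39999 + j144 → |·| ≈ 39999, ∠ ≈ 0.21°
|T| = 200000 · 1.4142 / 39999 ≈ 7.0712
Gain = 20 log₁₀(7.0712) ≈ 16.99 dB
∠T = 45.00° − 0.21° = 44.79°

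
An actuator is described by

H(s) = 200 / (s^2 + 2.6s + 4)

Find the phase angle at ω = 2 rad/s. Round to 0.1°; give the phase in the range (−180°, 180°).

-90.0°

At s = jω = j2:
quadratic: (j2)² + 2.6·j2 + 4 = 0 + j5.2 → |·| ≈ 5.2, ∠ ≈ 90.00°
∠H = 0.00° − 90.00° = -90.00°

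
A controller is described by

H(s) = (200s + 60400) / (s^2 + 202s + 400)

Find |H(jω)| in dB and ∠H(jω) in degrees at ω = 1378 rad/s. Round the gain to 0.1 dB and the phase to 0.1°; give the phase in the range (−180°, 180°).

-16.7 dB, -94.0°

Substitute s = j1378:
Numerator: 200(j1378) + 60400 = 60400 + j275600
Denominator: (j1378)^2 + 202(j1378) + 400 = -1898484 + j278356
|N| = √(60400² + 275600²) ≈ 2.8214e+05, ∠N ≈ 77.64°
|D| = √(1898484² + 278356²) ≈ 1.9188e+06, ∠D ≈ 171.66°
|H| = 2.8214e+05 / 1.9188e+06 ≈ 0.14704
Gain = 20 log₁₀(0.14704) ≈ -16.65 dB
∠H = 77.64° − 171.66° = -94.02°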